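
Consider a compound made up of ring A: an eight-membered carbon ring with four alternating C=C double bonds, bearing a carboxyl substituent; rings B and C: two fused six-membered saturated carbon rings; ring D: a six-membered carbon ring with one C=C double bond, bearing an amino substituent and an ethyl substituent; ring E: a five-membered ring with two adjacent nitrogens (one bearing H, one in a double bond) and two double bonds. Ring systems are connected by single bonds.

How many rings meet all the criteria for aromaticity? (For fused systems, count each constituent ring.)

Ring A has only sp² ring atoms; a planar conformation would have a fully conjugated π system of 8 electrons. But 8 = 4(2), which is 4n not 4n+2, so ring A is not aromatic (cyclooctatetraene) — cyclooctatetraene distorts into a non-planar tub to avoid antiaromaticity.
Ring B has only sp³ atoms, so it is not fully conjugated — not aromatic (cyclohexane ring).
Ring C has only sp³ atoms, so it is not fully conjugated — not aromatic (cyclohexane ring).
Ring D has four sp³ carbons, so it is not fully conjugated — not aromatic (cyclohexene).
Ring E is fully conjugated (every ring atom contributes a p orbital); 2 ring double bonds (4 π electrons) plus a heteroatom lone pair (2) give 6 π electrons. That satisfies 4n+2 with n=1, so ring E is aromatic (pyrazole).
Aromatic: E. Total: 1.

1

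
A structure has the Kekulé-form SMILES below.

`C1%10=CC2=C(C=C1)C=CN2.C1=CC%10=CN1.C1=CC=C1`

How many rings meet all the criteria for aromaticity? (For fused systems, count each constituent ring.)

The SMILES encodes a six-membered carbon ring with three alternating C=C double bonds, fused to a five-membered ring containing one N–H nitrogen and two C=C double bonds; a five-membered ring of four carbons and one nitrogen bearing a hydrogen, with two C=C double bonds; a four-membered carbon ring with two alternating C=C double bonds.
The fused 6/5-membered bicyclic (with one N–H) is a single π system with 9 sp² atoms and 10 π electrons from ring double bonds plus a heteroatom lone pair. 10 = 4(2)+2, so the system is aromatic and both rings count as aromatic (indole).
The 5-membered ring with one N–H has a continuous p-orbital overlap around the ring; 2 ring double bonds (4 π electrons) plus a heteroatom lone pair (2) give 6 π electrons. Since 6 = 4n+2 (n=1), it is aromatic (pyrrole).
The 4-membered ring has only sp² ring atoms; a planar conformation would have a fully conjugated π system of 4 electrons. But 4 = 4(1), which is 4n not 4n+2, so it is not aromatic (cyclobutadiene) — cyclobutadiene is antiaromatic and distorts to a rectangle.
3 of the 4 rings are aromatic. Total: 3.

3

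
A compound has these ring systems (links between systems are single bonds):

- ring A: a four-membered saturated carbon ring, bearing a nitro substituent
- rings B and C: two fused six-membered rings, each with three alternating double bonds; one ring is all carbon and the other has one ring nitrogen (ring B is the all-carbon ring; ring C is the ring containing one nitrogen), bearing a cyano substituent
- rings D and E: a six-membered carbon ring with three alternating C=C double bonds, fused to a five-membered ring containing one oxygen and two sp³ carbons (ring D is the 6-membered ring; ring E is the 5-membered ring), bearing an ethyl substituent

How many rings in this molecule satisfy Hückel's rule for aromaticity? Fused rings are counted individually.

Ring A has only sp³ atoms, so it is not fully conjugated — not aromatic (cyclobutane).
Rings B and C form a fused bicyclic system (with one nitrogen) with 10 sp² atoms and 10 π electrons from ring double bonds. 10 = 4(2)+2, so the system is aromatic and both rings count as aromatic (quinoline).
Ring D has a continuous p-orbital overlap around the ring; 3 ring double bonds give 6 π electrons. Since 6 = 4n+2 (n=1), ring D is aromatic (benzene ring).
Ring E has two sp³ carbons, so it is not fully conjugated — not aromatic (oxolane ring).
Aromatic: B, C, D. Total: 3.

3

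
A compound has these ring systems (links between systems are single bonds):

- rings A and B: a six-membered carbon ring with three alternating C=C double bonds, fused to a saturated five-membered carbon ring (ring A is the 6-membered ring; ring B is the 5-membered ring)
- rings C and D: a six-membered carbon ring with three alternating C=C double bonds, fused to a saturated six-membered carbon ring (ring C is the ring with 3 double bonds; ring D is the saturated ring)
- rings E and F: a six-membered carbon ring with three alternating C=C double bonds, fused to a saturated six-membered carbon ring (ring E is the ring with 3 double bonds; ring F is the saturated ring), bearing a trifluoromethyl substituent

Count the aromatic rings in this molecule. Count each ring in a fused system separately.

3

Ring A is planar and fully conjugated; 3 ring double bonds give 6 π electrons. That satisfies 4n+2 with n=1, so ring A is aromatic (benzene ring).
Ring B has three sp³ carbons, so it is not fully conjugated — not aromatic (cyclopentane ring).
Ring C has a continuous p-orbital overlap around the ring; 3 ring double bonds give 6 π electrons. 6 = 4(1)+2, so ring C is aromatic (benzene ring).
Ring D has four sp³ carbons, so it is not fully conjugated — not aromatic (cyclohexane ring).
Ring E is planar and fully conjugated; 3 ring double bonds give 6 π electrons. That satisfies 4n+2 with n=1, so ring E is aromatic (benzene ring).
Ring F has four sp³ carbons, so it is not fully conjugated — not aromatic (cyclohexane ring).
Aromatic: A, C, E. Total: 3.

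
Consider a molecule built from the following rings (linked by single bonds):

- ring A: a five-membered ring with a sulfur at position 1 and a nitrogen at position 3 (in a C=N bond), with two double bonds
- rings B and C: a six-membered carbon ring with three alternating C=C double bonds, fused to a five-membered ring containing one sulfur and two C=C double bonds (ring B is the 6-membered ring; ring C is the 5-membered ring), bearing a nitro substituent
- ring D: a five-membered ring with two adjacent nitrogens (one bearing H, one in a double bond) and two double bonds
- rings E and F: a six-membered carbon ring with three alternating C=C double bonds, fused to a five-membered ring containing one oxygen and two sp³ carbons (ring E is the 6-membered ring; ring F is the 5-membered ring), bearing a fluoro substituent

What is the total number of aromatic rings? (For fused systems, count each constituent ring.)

5

Ring A has a continuous p-orbital overlap around the ring; 2 ring double bonds (4 π electrons) plus a heteroatom lone pair (2) give 6 π electrons. That satisfies 4n+2 with n=1, so ring A is aromatic (thiazole).
Rings B and C form a fused bicyclic system (with one sulfur) with 9 sp² atoms and 10 π electrons from ring double bonds plus a heteroatom lone pair. 10 = 4(2)+2, so the system is aromatic and both rings count as aromatic (benzothiophene).
Ring D is fully conjugated (every ring atom contributes a p orbital); 2 ring double bonds (4 π electrons) plus a heteroatom lone pair (2) give 6 π electrons. That satisfies 4n+2 with n=1, so ring D is aromatic (pyrazole).
Ring E is planar and fully conjugated; 3 ring double bonds give 6 π electrons. That satisfies 4n+2 with n=1, so ring E is aromatic (benzene ring).
Ring F has two sp³ carbons, so it is not fully conjugated — not aromatic (oxolane ring).
Aromatic: A, B, C, D, E. Total: 5.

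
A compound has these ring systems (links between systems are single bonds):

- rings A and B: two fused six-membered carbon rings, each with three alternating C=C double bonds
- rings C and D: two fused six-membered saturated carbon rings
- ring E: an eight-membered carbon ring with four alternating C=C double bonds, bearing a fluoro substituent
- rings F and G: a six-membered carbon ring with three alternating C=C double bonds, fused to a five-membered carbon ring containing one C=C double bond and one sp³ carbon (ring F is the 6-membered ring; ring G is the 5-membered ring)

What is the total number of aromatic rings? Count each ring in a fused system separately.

3

Rings A and B form a fused bicyclic system with 10 sp² atoms and 10 π electrons from ring double bonds. 10 = 4(2)+2, so the system is aromatic and both rings count as aromatic (naphthalene).
Ring C has only sp³ atoms, so it is not fully conjugated — not aromatic (cyclohexane ring).
Ring D has only sp³ atoms, so it is not fully conjugated — not aromatic (cyclohexane ring).
Ring E has only sp² ring atoms; a planar conformation would have a fully conjugated π system of 8 electrons. But 8 = 4(2), which is 4n not 4n+2, so ring E is not aromatic (cyclooctatetraene) — cyclooctatetraene distorts into a non-planar tub to avoid antiaromaticity.
Ring F is fully conjugated (every ring atom contributes a p orbital); 3 ring double bonds give 6 π electrons. 6 = 4(1)+2, so ring F is aromatic (benzene ring).
Ring G has one sp³ carbon, so it is not fully conjugated — not aromatic (cyclopentene ring).
Aromatic: A, B, F. Total: 3.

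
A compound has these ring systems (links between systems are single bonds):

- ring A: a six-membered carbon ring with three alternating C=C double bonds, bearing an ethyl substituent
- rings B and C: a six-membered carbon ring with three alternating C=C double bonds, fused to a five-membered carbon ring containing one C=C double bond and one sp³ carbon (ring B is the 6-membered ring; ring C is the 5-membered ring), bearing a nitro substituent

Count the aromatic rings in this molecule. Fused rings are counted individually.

Ring A has a continuous p-orbital overlap around the ring; 3 ring double bonds give 6 π electrons. 6 = 4(1)+2, so ring A is aromatic (benzene).
Ring B is planar and fully conjugated; 3 ring double bonds give 6 π electrons. That satisfies 4n+2 with n=1, so ring B is aromatic (benzene ring).
Ring C has one sp³ carbon, so it is not fully conjugated — not aromatic (cyclopentene ring).
Aromatic: A, B. Total: 2.

2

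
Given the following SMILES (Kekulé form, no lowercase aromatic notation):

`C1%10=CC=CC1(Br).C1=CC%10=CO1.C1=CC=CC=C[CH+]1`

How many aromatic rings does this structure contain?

The SMILES encodes a five-membered carbon ring with two conjugated C=C double bonds and one sp³ carbon; a five-membered ring of four carbons and one oxygen, with two C=C double bonds; a seven-membered all-carbon ring bearing a positive charge on one carbon, with three C=C double bonds.
The 5-membered ring has one sp³ carbon, so it is not fully conjugated — not aromatic (cyclopentadiene).
The 5-membered ring with one oxygen has a continuous p-orbital overlap around the ring; 2 ring double bonds (4 π electrons) plus a heteroatom lone pair (2) give 6 π electrons. 6 = 4(1)+2, so it is aromatic (furan).
The 7-membered ring has a continuous p-orbital overlap around the ring; 3 ring double bonds (6 π electrons) plus the carbocation's empty p orbital (0, but keeps the ring conjugated) give 6 π electrons. 6 = 4(1)+2, so it is aromatic (tropylium cation).
2 of the 3 rings are aromatic. Total: 2.

2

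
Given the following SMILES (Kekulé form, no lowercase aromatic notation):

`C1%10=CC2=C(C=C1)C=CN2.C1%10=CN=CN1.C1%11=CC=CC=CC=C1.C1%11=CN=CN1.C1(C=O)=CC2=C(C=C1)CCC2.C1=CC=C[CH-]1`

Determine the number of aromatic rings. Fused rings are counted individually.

The SMILES encodes a six-membered carbon ring with three alternating C=C double bonds, fused to a five-membered ring containing one N–H nitrogen and two C=C double bonds; a five-membered ring with nitrogens at positions 1 and 3 (one bearing H, one in a C=N bond) and two double bonds; an eight-membered carbon ring with four alternating C=C double bonds; a five-membered ring with nitrogens at positions 1 and 3 (one bearing H, one in a C=N bond) and two double bonds; a six-membered carbon ring with three alternating C=C double bonds, fused to a saturated five-membered carbon ring; a five-membered all-carbon ring bearing a negative charge on one carbon, with two C=C double bonds.
The fused 6/5-membered bicyclic (with one N–H) is a single π system with 9 sp² atoms and 10 π electrons from ring double bonds plus a heteroatom lone pair. 10 = 4(2)+2, so the system is aromatic and both rings count as aromatic (indole).
The 5-membered ring with two nitrogens (one N–H, one =N–) is fully conjugated (every ring atom contributes a p orbital); 2 ring double bonds (4 π electrons) plus a heteroatom lone pair (2) give 6 π electrons. That satisfies 4n+2 with n=1, so it is aromatic (imidazole).
The 8-membered ring has only sp² ring atoms; a planar conformation would have a fully conjugated π system of 8 electrons. But 8 = 4(2), which is 4n not 4n+2, so it is not aromatic (cyclooctatetraene) — cyclooctatetraene distorts into a non-planar tub to avoid antiaromaticity.
The second 5-membered ring with two nitrogens (one N–H, one =N–) is planar and fully conjugated; 2 ring double bonds (4 π electrons) plus a heteroatom lone pair (2) give 6 π electrons. 6 = 4(1)+2, so it is aromatic (imidazole).
The 6-membered ring is fully conjugated (every ring atom contributes a p orbital); 3 ring double bonds give 6 π electrons. Since 6 = 4n+2 (n=1), it is aromatic (benzene ring).
The 5-membered ring has three sp³ carbons, so it is not fully conjugated — not aromatic (cyclopentane ring).
The second 5-membered ring is fully conjugated (every ring atom contributes a p orbital); 2 ring double bonds (4 π electrons) plus the carbanion lone pair (2) give 6 π electrons. Since 6 = 4n+2 (n=1), it is aromatic (cyclopentadienyl anion).
6 of the 8 rings are aromatic. Total: 6.

6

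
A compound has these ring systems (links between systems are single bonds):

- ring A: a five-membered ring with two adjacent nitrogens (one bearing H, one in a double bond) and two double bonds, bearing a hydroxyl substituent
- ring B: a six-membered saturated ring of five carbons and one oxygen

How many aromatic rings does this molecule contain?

Ring A has a continuous p-orbital overlap around the ring; 2 ring double bonds (4 π electrons) plus a heteroatom lone pair (2) give 6 π electrons. That satisfies 4n+2 with n=1, so ring A is aromatic (pyrazole).
Ring B has only sp³ atoms, so it is not fully conjugated — not aromatic (tetrahydropyran).
Aromatic: A. Total: 1.

1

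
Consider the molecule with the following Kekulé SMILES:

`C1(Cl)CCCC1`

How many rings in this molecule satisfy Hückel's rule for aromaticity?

0

The SMILES encodes a five-membered saturated carbon ring.
The 5-membered ring has only sp³ atoms, so it is not fully conjugated — not aromatic (cyclopentane).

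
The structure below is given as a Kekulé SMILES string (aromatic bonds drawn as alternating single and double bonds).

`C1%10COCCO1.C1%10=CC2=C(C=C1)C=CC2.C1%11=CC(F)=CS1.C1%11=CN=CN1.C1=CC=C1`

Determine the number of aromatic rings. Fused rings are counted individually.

The SMILES encodes a six-membered saturated ring with oxygens at positions 1 and 4; a six-membered carbon ring with three alternating C=C double bonds, fused to a five-membered carbon ring containing one C=C double bond and one sp³ carbon; a five-membered ring of four carbons and one sulfur, with two C=C double bonds; a five-membered ring with nitrogens at positions 1 and 3 (one bearing H, one in a C=N bond) and two double bonds; a four-membered carbon ring with two alternating C=C double bonds.
The 6-membered ring with two oxygens (1,4) has only sp³ atoms, so it is not fully conjugated — not aromatic (1,4-dioxane).
The 6-membered ring is planar and fully conjugated; 3 ring double bonds give 6 π electrons. That satisfies 4n+2 with n=1, so it is aromatic (benzene ring).
The 5-membered ring has one sp³ carbon, so it is not fully conjugated — not aromatic (cyclopentene ring).
The 5-membered ring with one sulfur has a continuous p-orbital overlap around the ring; 2 ring double bonds (4 π electrons) plus a heteroatom lone pair (2) give 6 π electrons. That satisfies 4n+2 with n=1, so it is aromatic (thiophene).
The 5-membered ring with two nitrogens (one N–H, one =N–) is planar and fully conjugated; 2 ring double bonds (4 π electrons) plus a heteroatom lone pair (2) give 6 π electrons. That satisfies 4n+2 with n=1, so it is aromatic (imidazole).
The 4-membered ring has only sp² ring atoms; a planar conformation would have a fully conjugated π system of 4 electrons. But 4 = 4(1), which is 4n not 4n+2, so it is not aromatic (cyclobutadiene) — cyclobutadiene is antiaromatic and distorts to a rectangle.
3 of the 6 rings are aromatic. Total: 3.

3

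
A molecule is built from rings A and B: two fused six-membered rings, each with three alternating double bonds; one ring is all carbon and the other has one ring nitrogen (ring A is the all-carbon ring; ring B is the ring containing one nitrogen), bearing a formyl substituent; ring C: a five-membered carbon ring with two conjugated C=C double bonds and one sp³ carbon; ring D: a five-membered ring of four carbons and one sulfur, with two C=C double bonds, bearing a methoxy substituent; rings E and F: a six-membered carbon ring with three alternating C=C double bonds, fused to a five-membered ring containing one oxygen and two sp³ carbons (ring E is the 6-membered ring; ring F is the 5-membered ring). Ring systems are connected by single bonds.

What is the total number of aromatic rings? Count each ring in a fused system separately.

4

Rings A and B form a fused bicyclic system (with one nitrogen) with 10 sp² atoms and 10 π electrons from ring double bonds. 10 = 4(2)+2, so the system is aromatic and both rings count as aromatic (quinoline).
Ring C has one sp³ carbon, so it is not fully conjugated — not aromatic (cyclopentadiene).
Ring D has a continuous p-orbital overlap around the ring; 2 ring double bonds (4 π electrons) plus a heteroatom lone pair (2) give 6 π electrons. Since 6 = 4n+2 (n=1), ring D is aromatic (thiophene).
Ring E has a continuous p-orbital overlap around the ring; 3 ring double bonds give 6 π electrons. Since 6 = 4n+2 (n=1), ring E is aromatic (benzene ring).
Ring F has two sp³ carbons, so it is not fully conjugated — not aromatic (oxolane ring).
Aromatic: A, B, D, E. Total: 4.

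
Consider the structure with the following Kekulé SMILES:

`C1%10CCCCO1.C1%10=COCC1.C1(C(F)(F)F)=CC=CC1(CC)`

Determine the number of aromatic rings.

0

The SMILES encodes a six-membered saturated ring of five carbons and one oxygen; a five-membered ring of four carbons and one oxygen, with one C=C double bond and two sp³ carbons; a five-membered carbon ring with two conjugated C=C double bonds and one sp³ carbon.
The 6-membered ring with one oxygen has only sp³ atoms, so it is not fully conjugated — not aromatic (tetrahydropyran).
The 5-membered ring with one oxygen has two sp³ carbons, so it is not fully conjugated — not aromatic (2,3-dihydrofuran).
The 5-membered ring has one sp³ carbon, so it is not fully conjugated — not aromatic (cyclopentadiene).
None of the rings are aromatic. Total: 0.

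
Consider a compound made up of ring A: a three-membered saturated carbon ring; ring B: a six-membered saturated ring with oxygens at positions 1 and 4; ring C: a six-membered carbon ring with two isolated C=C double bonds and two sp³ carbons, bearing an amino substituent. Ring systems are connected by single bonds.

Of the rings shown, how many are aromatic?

Ring A has only sp³ atoms, so it is not fully conjugated — not aromatic (cyclopropane).
Ring B has only sp³ atoms, so it is not fully conjugated — not aromatic (1,4-dioxane).
Ring C has two sp³ carbons, so it is not fully conjugated — not aromatic (1,4-cyclohexadiene).
No ring is aromatic. Total: 0.

0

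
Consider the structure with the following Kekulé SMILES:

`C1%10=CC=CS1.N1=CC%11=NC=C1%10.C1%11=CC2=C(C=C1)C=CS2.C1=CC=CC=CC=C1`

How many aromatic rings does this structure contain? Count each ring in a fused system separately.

4

The SMILES encodes a five-membered ring of four carbons and one sulfur, with two C=C double bonds; a six-membered ring with nitrogens at positions 1 and 4 and three alternating double bonds; a six-membered carbon ring with three alternating C=C double bonds, fused to a five-membered ring containing one sulfur and two C=C double bonds; an eight-membered carbon ring with four alternating C=C double bonds.
The 5-membered ring with one sulfur has a continuous p-orbital overlap around the ring; 2 ring double bonds (4 π electrons) plus a heteroatom lone pair (2) give 6 π electrons. That satisfies 4n+2 with n=1, so it is aromatic (thiophene).
The 6-membered ring with two nitrogens (1,4) has a continuous p-orbital overlap around the ring; 3 ring double bonds give 6 π electrons. 6 = 4(1)+2, so it is aromatic (pyrazine).
The fused 6/5-membered bicyclic (with one sulfur) is a single π system with 9 sp² atoms and 10 π electrons from ring double bonds plus a heteroatom lone pair. 10 = 4(2)+2, so the system is aromatic and both rings count as aromatic (benzothiophene).
The 8-membered ring has only sp² ring atoms; a planar conformation would have a fully conjugated π system of 8 electrons. But 8 = 4(2), which is 4n not 4n+2, so it is not aromatic (cyclooctatetraene) — cyclooctatetraene distorts into a non-planar tub to avoid antiaromaticity.
4 of the 5 rings are aromatic. Total: 4.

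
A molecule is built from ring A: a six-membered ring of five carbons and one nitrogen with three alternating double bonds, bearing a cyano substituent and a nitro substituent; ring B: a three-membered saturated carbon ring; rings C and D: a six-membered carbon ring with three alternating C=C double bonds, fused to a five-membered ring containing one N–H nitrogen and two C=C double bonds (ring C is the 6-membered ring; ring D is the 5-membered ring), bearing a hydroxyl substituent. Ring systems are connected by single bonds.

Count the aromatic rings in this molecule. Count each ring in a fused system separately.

3

Ring A is planar and fully conjugated; 3 ring double bonds give 6 π electrons. That satisfies 4n+2 with n=1, so ring A is aromatic (pyridine).
Ring B has only sp³ atoms, so it is not fully conjugated — not aromatic (cyclopropane).
Rings C and D form a fused bicyclic system (with one N–H) with 9 sp² atoms and 10 π electrons from ring double bonds plus a heteroatom lone pair. 10 = 4(2)+2, so the system is aromatic and both rings count as aromatic (indole).
Aromatic: A, C, D. Total: 3.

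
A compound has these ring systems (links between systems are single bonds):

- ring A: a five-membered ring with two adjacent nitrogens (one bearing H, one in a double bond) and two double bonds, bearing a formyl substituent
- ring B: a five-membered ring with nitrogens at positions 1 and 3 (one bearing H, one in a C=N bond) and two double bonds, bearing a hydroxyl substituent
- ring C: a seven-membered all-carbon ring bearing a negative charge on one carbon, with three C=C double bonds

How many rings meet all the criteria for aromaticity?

2

Ring A is planar and fully conjugated; 2 ring double bonds (4 π electrons) plus a heteroatom lone pair (2) give 6 π electrons. That satisfies 4n+2 with n=1, so ring A is aromatic (pyrazole).
Ring B is planar and fully conjugated; 2 ring double bonds (4 π electrons) plus a heteroatom lone pair (2) give 6 π electrons. Since 6 = 4n+2 (n=1), ring B is aromatic (imidazole).
Ring C has only sp² ring atoms; a planar conformation would have a fully conjugated π system of 8 electrons. But 8 = 4(2), which is 4n not 4n+2, so ring C is not aromatic (cycloheptatrienyl anion).
Aromatic: A, B. Total: 2.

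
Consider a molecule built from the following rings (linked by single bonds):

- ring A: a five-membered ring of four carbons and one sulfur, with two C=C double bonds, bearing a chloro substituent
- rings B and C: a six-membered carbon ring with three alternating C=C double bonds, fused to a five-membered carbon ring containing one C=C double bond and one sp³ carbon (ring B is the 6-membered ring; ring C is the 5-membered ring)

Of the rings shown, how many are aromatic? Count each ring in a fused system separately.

Ring A has a continuous p-orbital overlap around the ring; 2 ring double bonds (4 π electrons) plus a heteroatom lone pair (2) give 6 π electrons. That satisfies 4n+2 with n=1, so ring A is aromatic (thiophene).
Ring B has a continuous p-orbital overlap around the ring; 3 ring double bonds give 6 π electrons. Since 6 = 4n+2 (n=1), ring B is aromatic (benzene ring).
Ring C has one sp³ carbon, so it is not fully conjugated — not aromatic (cyclopentene ring).
Aromatic: A, B. Total: 2.

2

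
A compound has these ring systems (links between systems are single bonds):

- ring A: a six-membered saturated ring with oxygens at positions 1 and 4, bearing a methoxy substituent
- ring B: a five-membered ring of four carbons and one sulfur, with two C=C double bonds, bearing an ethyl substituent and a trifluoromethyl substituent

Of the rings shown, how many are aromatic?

Ring A has only sp³ atoms, so it is not fully conjugated — not aromatic (1,4-dioxane).
Ring B is fully conjugated (every ring atom contributes a p orbital); 2 ring double bonds (4 π electrons) plus a heteroatom lone pair (2) give 6 π electrons. 6 = 4(1)+2, so ring B is aromatic (thiophene).
Aromatic: B. Total: 1.

1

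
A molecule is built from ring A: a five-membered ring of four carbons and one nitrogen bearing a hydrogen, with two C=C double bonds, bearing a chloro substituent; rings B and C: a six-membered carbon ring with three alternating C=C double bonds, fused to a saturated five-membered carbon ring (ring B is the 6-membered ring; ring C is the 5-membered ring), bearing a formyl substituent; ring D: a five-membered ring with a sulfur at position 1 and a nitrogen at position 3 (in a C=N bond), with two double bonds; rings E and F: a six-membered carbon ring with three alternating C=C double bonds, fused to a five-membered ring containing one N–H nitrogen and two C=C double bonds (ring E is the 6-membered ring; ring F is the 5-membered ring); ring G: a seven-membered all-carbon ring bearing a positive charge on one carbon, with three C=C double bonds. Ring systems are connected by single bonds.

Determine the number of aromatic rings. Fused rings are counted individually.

Ring A has a continuous p-orbital overlap around the ring; 2 ring double bonds (4 π electrons) plus a heteroatom lone pair (2) give 6 π electrons. That satisfies 4n+2 with n=1, so ring A is aromatic (pyrrole).
Ring B is fully conjugated (every ring atom contributes a p orbital); 3 ring double bonds give 6 π electrons. 6 = 4(1)+2, so ring B is aromatic (benzene ring).
Ring C has three sp³ carbons, so it is not fully conjugated — not aromatic (cyclopentane ring).
Ring D has a continuous p-orbital overlap around the ring; 2 ring double bonds (4 π electrons) plus a heteroatom lone pair (2) give 6 π electrons. Since 6 = 4n+2 (n=1), ring D is aromatic (thiazole).
Rings E and F form a fused bicyclic system (with one N–H) with 9 sp² atoms and 10 π electrons from ring double bonds plus a heteroatom lone pair. 10 = 4(2)+2, so the system is aromatic and both rings count as aromatic (indole).
Ring G is planar and fully conjugated; 3 ring double bonds (6 π electrons) plus the carbocation's empty p orbital (0, but keeps the ring conjugated) give 6 π electrons. 6 = 4(1)+2, so ring G is aromatic (tropylium cation).
Aromatic: A, B, D, E, F, G. Total: 6.

6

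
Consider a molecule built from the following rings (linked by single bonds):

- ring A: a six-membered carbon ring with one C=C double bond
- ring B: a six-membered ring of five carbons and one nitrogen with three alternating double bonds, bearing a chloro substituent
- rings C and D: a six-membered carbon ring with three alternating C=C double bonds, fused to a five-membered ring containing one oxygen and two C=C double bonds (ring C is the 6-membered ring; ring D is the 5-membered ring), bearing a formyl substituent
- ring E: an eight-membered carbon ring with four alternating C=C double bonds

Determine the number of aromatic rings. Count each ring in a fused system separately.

Ring A has four sp³ carbons, so it is not fully conjugated — not aromatic (cyclohexene).
Ring B is planar and fully conjugated; 3 ring double bonds give 6 π electrons. 6 = 4(1)+2, so ring B is aromatic (pyridine).
Rings C and D form a fused bicyclic system (with one oxygen) with 9 sp² atoms and 10 π electrons from ring double bonds plus a heteroatom lone pair. 10 = 4(2)+2, so the system is aromatic and both rings count as aromatic (benzofuran).
Ring E has only sp² ring atoms; a planar conformation would have a fully conjugated π system of 8 electrons. But 8 = 4(2), which is 4n not 4n+2, so ring E is not aromatic (cyclooctatetraene) — cyclooctatetraene distorts into a non-planar tub to avoid antiaromaticity.
Aromatic: B, C, D. Total: 3.

3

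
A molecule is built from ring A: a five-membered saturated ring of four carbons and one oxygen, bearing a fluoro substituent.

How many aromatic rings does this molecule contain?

0

Ring A has only sp³ atoms, so it is not fully conjugated — not aromatic (tetrahydrofuran).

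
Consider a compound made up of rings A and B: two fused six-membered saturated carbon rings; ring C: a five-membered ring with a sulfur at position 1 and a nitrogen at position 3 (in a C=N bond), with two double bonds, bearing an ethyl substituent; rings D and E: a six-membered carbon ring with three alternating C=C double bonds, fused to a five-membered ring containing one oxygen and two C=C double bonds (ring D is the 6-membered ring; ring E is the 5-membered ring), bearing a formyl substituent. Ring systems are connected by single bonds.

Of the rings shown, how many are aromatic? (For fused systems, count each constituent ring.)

Ring A has only sp³ atoms, so it is not fully conjugated — not aromatic (cyclohexane ring).
Ring B has only sp³ atoms, so it is not fully conjugated — not aromatic (cyclohexane ring).
Ring C is planar and fully conjugated; 2 ring double bonds (4 π electrons) plus a heteroatom lone pair (2) give 6 π electrons. Since 6 = 4n+2 (n=1), ring C is aromatic (thiazole).
Rings D and E form a fused bicyclic system (with one oxygen) with 9 sp² atoms and 10 π electrons from ring double bonds plus a heteroatom lone pair. 10 = 4(2)+2, so the system is aromatic and both rings count as aromatic (benzofuran).
Aromatic: C, D, E. Total: 3.

3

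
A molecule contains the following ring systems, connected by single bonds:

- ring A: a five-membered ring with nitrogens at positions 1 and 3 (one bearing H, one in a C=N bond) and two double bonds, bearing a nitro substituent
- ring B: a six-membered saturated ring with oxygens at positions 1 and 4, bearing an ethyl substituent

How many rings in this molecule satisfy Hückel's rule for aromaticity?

1

Ring A is fully conjugated (every ring atom contributes a p orbital); 2 ring double bonds (4 π electrons) plus a heteroatom lone pair (2) give 6 π electrons. 6 = 4(1)+2, so ring A is aromatic (imidazole).
Ring B has only sp³ atoms, so it is not fully conjugated — not aromatic (1,4-dioxane).
Aromatic: A. Total: 1.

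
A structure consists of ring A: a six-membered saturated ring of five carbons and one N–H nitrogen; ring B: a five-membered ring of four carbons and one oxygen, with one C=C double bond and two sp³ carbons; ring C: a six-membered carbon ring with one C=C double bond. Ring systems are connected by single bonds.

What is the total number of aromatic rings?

0

Ring A has only sp³ atoms, so it is not fully conjugated — not aromatic (piperidine).
Ring B has two sp³ carbons, so it is not fully conjugated — not aromatic (2,3-dihydrofuran).
Ring C has four sp³ carbons, so it is not fully conjugated — not aromatic (cyclohexene).
No ring is aromatic. Total: 0.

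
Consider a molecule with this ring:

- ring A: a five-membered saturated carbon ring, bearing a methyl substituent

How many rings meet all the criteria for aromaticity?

Ring A has only sp³ atoms, so it is not fully conjugated — not aromatic (cyclopentane).

0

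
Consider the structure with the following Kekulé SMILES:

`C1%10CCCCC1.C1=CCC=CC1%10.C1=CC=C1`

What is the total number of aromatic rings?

The SMILES encodes a six-membered saturated carbon ring; a six-membered carbon ring with two isolated C=C double bonds and two sp³ carbons; a four-membered carbon ring with two alternating C=C double bonds.
The 6-membered ring has only sp³ atoms, so it is not fully conjugated — not aromatic (cyclohexane).
The second 6-membered ring has two sp³ carbons, so it is not fully conjugated — not aromatic (1,4-cyclohexadiene).
The 4-membered ring has only sp² ring atoms; a planar conformation would have a fully conjugated π system of 4 electrons. But 4 = 4(1), which is 4n not 4n+2, so it is not aromatic (cyclobutadiene) — cyclobutadiene is antiaromatic and distorts to a rectangle.
None of the rings are aromatic. Total: 0.

0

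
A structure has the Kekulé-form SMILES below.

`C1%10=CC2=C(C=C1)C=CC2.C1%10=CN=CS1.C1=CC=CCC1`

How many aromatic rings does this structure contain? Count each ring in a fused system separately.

2

The SMILES encodes a six-membered carbon ring with three alternating C=C double bonds, fused to a five-membered carbon ring containing one C=C double bond and one sp³ carbon; a five-membered ring with a sulfur at position 1 and a nitrogen at position 3 (in a C=N bond), with two double bonds; a six-membered carbon ring with two conjugated C=C double bonds and two sp³ carbons.
The 6-membered ring has a continuous p-orbital overlap around the ring; 3 ring double bonds give 6 π electrons. That satisfies 4n+2 with n=1, so it is aromatic (benzene ring).
The 5-membered ring has one sp³ carbon, so it is not fully conjugated — not aromatic (cyclopentene ring).
The 5-membered ring with one sulfur and one =N– has a continuous p-orbital overlap around the ring; 2 ring double bonds (4 π electrons) plus a heteroatom lone pair (2) give 6 π electrons. Since 6 = 4n+2 (n=1), it is aromatic (thiazole).
The second 6-membered ring has two sp³ carbons, so it is not fully conjugated — not aromatic (1,3-cyclohexadiene).
2 of the 4 rings are aromatic. Total: 2.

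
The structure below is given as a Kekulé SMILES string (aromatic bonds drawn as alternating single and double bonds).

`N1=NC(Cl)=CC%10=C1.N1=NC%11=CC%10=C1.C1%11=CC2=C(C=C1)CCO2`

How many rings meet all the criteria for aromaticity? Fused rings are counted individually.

3

The SMILES encodes a six-membered ring with two adjacent nitrogens and three alternating double bonds; a six-membered ring with two adjacent nitrogens and three alternating double bonds; a six-membered carbon ring with three alternating C=C double bonds, fused to a five-membered ring containing one oxygen and two sp³ carbons.
The 6-membered ring with two nitrogens (1,2) has a continuous p-orbital overlap around the ring; 3 ring double bonds give 6 π electrons. That satisfies 4n+2 with n=1, so it is aromatic (pyridazine).
The second 6-membered ring with two nitrogens (1,2) is fully conjugated (every ring atom contributes a p orbital); 3 ring double bonds give 6 π electrons. 6 = 4(1)+2, so it is aromatic (pyridazine).
The 6-membered ring is planar and fully conjugated; 3 ring double bonds give 6 π electrons. 6 = 4(1)+2, so it is aromatic (benzene ring).
The 5-membered ring with one oxygen has two sp³ carbons, so it is not fully conjugated — not aromatic (oxolane ring).
3 of the 4 rings are aromatic. Total: 3.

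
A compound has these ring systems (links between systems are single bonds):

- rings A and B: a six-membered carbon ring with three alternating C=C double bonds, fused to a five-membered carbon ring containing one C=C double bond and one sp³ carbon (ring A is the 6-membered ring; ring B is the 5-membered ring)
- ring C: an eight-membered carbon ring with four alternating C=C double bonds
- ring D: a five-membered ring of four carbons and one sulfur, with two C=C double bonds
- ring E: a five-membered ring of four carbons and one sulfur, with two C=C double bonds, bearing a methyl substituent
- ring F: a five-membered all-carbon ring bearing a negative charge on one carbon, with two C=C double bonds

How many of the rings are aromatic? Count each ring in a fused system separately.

4

Ring A has a continuous p-orbital overlap around the ring; 3 ring double bonds give 6 π electrons. 6 = 4(1)+2, so ring A is aromatic (benzene ring).
Ring B has one sp³ carbon, so it is not fully conjugated — not aromatic (cyclopentene ring).
Ring C has only sp² ring atoms; a planar conformation would have a fully conjugated π system of 8 electrons. But 8 = 4(2), which is 4n not 4n+2, so ring C is not aromatic (cyclooctatetraene) — cyclooctatetraene distorts into a non-planar tub to avoid antiaromaticity.
Ring D has a continuous p-orbital overlap around the ring; 2 ring double bonds (4 π electrons) plus a heteroatom lone pair (2) give 6 π electrons. 6 = 4(1)+2, so ring D is aromatic (thiophene).
Ring E is planar and fully conjugated; 2 ring double bonds (4 π electrons) plus a heteroatom lone pair (2) give 6 π electrons. 6 = 4(1)+2, so ring E is aromatic (thiophene).
Ring F is planar and fully conjugated; 2 ring double bonds (4 π electrons) plus the carbanion lone pair (2) give 6 π electrons. 6 = 4(1)+2, so ring F is aromatic (cyclopentadienyl anion).
Aromatic: A, D, E, F. Total: 4.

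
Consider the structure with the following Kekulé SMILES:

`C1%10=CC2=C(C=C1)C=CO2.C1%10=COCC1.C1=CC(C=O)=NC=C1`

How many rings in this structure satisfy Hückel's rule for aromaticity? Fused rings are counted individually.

3

The SMILES encodes a six-membered carbon ring with three alternating C=C double bonds, fused to a five-membered ring containing one oxygen and two C=C double bonds; a five-membered ring of four carbons and one oxygen, with one C=C double bond and two sp³ carbons; a six-membered ring of five carbons and one nitrogen with three alternating double bonds.
The fused 6/5-membered bicyclic (with one oxygen) is a single π system with 9 sp² atoms and 10 π electrons from ring double bonds plus a heteroatom lone pair. 10 = 4(2)+2, so the system is aromatic and both rings count as aromatic (benzofuran).
The 5-membered ring with one oxygen has two sp³ carbons, so it is not fully conjugated — not aromatic (2,3-dihydrofuran).
The 6-membered ring with one nitrogen is fully conjugated (every ring atom contributes a p orbital); 3 ring double bonds give 6 π electrons. Since 6 = 4n+2 (n=1), it is aromatic (pyridine).
3 of the 4 rings are aromatic. Total: 3.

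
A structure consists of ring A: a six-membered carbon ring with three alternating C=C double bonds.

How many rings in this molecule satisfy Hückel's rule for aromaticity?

Ring A is fully conjugated (every ring atom contributes a p orbital); 3 ring double bonds give 6 π electrons. That satisfies 4n+2 with n=1, so ring A is aromatic (benzene).

1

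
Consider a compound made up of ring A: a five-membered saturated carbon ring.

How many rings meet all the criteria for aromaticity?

Ring A has only sp³ atoms, so it is not fully conjugated — not aromatic (cyclopentane).

0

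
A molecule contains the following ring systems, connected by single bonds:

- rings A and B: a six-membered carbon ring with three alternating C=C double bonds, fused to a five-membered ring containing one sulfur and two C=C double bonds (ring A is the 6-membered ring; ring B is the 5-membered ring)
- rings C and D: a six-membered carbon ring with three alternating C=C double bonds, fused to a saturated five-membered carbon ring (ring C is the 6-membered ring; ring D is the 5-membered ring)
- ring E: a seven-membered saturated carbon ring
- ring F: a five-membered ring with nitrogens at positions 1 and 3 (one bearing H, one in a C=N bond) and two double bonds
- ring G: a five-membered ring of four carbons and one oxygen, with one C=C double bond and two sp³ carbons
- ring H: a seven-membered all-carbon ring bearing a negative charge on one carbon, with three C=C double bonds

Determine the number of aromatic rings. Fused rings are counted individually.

4

Rings A and B form a fused bicyclic system (with one sulfur) with 9 sp² atoms and 10 π electrons from ring double bonds plus a heteroatom lone pair. 10 = 4(2)+2, so the system is aromatic and both rings count as aromatic (benzothiophene).
Ring C is planar and fully conjugated; 3 ring double bonds give 6 π electrons. 6 = 4(1)+2, so ring C is aromatic (benzene ring).
Ring D has three sp³ carbons, so it is not fully conjugated — not aromatic (cyclopentane ring).
Ring E has only sp³ atoms, so it is not fully conjugated — not aromatic (cycloheptane).
Ring F is planar and fully conjugated; 2 ring double bonds (4 π electrons) plus a heteroatom lone pair (2) give 6 π electrons. That satisfies 4n+2 with n=1, so ring F is aromatic (imidazole).
Ring G has two sp³ carbons, so it is not fully conjugated — not aromatic (2,3-dihydrofuran).
Ring H has only sp² ring atoms; a planar conformation would have a fully conjugated π system of 8 electrons. But 8 = 4(2), which is 4n not 4n+2, so ring H is not aromatic (cycloheptatrienyl anion).
Aromatic: A, B, C, F. Total: 4.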